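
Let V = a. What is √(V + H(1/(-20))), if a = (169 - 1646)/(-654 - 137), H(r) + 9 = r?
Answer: I*√9171645/1130 ≈ 2.6801*I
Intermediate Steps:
H(r) = -9 + r
a = 211/113 (a = -1477/(-791) = -1477*(-1/791) = 211/113 ≈ 1.8673)
V = 211/113 ≈ 1.8673
√(V + H(1/(-20))) = √(211/113 + (-9 + 1/(-20))) = √(211/113 + (-9 - 1/20)) = √(211/113 - 181/20) = √(-16233/2260) = I*√9171645/1130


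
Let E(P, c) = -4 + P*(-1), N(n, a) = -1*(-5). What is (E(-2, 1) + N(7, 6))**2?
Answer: 9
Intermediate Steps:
N(n, a) = 5
E(P, c) = -4 - P
(E(-2, 1) + N(7, 6))**2 = ((-4 - 1*(-2)) + 5)**2 = ((-4 + 2) + 5)**2 = (-2 + 5)**2 = 3**2 = 9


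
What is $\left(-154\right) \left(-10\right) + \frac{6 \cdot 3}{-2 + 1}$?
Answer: $1522$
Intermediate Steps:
$\left(-154\right) \left(-10\right) + \frac{6 \cdot 3}{-2 + 1} = 1540 + \frac{18}{-1} = 1540 + 18 \left(-1\right) = 1540 - 18 = 1522$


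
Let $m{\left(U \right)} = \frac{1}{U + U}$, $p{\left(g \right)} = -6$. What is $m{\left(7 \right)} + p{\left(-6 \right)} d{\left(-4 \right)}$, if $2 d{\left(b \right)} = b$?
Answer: $\frac{169}{14} \approx 12.071$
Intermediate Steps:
$d{\left(b \right)} = \frac{b}{2}$
$m{\left(U \right)} = \frac{1}{2 U}$
$m{\left(7 \right)} + p{\left(-6 \right)} d{\left(-4 \right)} = \frac{1}{2 \cdot 7} - 6 \cdot \frac{1}{2} \left(-4\right) = \frac{1}{2} \cdot \frac{1}{7} - -12 = \frac{1}{14} + 12 = \frac{169}{14}$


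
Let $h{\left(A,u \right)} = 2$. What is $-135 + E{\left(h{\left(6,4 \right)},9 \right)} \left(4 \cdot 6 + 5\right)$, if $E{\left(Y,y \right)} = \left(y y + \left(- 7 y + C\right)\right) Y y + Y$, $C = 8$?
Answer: $13495$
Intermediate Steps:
$E{\left(Y,y \right)} = Y + Y y \left(8 + y^{2} - 7 y\right)$ ($E{\left(Y,y \right)} = \left(y y - \left(-8 + 7 y\right)\right) Y y + Y = \left(y^{2} - \left(-8 + 7 y\right)\right) Y y + Y = \left(8 + y^{2} - 7 y\right) Y y + Y = Y \left(8 + y^{2} - 7 y\right) y + Y = Y y \left(8 + y^{2} - 7 y\right) + Y = Y + Y y \left(8 + y^{2} - 7 y\right)$)
$-135 + E{\left(h{\left(6,4 \right)},9 \right)} \left(4 \cdot 6 + 5\right) = -135 + 2 \left(1 + 9^{3} - 7 \cdot 9^{2} + 8 \cdot 9\right) \left(4 \cdot 6 + 5\right) = -135 + 2 \left(1 + 729 - 567 + 72\right) \left(24 + 5\right) = -135 + 2 \left(1 + 729 - 567 + 72\right) 29 = -135 + 2 \cdot 235 \cdot 29 = -135 + 470 \cdot 29 = -135 + 13630 = 13495$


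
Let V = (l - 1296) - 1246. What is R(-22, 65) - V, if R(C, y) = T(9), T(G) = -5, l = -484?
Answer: 3021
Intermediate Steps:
R(C, y) = -5
V = -3026 (V = (-484 - 1296) - 1246 = -1780 - 1246 = -3026)
R(-22, 65) - V = -5 - 1*(-3026) = -5 + 3026 = 3021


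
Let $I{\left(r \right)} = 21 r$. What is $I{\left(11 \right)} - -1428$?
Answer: $1659$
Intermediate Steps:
$I{\left(11 \right)} - -1428 = 21 \cdot 11 - -1428 = 231 + 1428 = 1659$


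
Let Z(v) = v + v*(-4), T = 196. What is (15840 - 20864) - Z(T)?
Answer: -4436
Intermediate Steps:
Z(v) = -3*v (Z(v) = v - 4*v = -3*v)
(15840 - 20864) - Z(T) = (15840 - 20864) - (-3)*196 = -5024 - 1*(-588) = -5024 + 588 = -4436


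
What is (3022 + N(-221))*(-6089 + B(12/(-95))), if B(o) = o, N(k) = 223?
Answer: -375425083/19 ≈ -1.9759e+7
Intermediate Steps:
(3022 + N(-221))*(-6089 + B(12/(-95))) = (3022 + 223)*(-6089 + 12/(-95)) = 3245*(-6089 + 12*(-1/95)) = 3245*(-6089 - 12/95) = 3245*(-578467/95) = -375425083/19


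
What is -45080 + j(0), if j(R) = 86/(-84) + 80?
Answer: -1890043/42 ≈ -45001.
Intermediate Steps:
j(R) = 3317/42 (j(R) = 86*(-1/84) + 80 = -43/42 + 80 = 3317/42)
-45080 + j(0) = -45080 + 3317/42 = -1890043/42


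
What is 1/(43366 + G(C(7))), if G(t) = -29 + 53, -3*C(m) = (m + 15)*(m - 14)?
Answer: 1/43390 ≈ 2.3047e-5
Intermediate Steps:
C(m) = -(-14 + m)*(15 + m)/3 (C(m) = -(m + 15)*(m - 14)/3 = -(15 + m)*(-14 + m)/3 = -(-14 + m)*(15 + m)/3)
G(t) = 24
1/(43366 + G(C(7))) = 1/(43366 + 24) = 1/43390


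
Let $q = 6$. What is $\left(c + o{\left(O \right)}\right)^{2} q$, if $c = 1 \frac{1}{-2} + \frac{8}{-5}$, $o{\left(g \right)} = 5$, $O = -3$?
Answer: $\frac{2523}{50} \approx 50.46$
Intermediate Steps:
$c = - \frac{21}{10}$ ($c = 1 \left(- \frac{1}{2}\right) + 8 \left(- \frac{1}{5}\right) = - \frac{1}{2} - \frac{8}{5} = - \frac{21}{10} \approx -2.1$)
$\left(c + o{\left(O \right)}\right)^{2} q = \left(- \frac{21}{10} + 5\right)^{2} \cdot 6 = \left(\frac{29}{10}\right)^{2} \cdot 6 = \frac{841}{100} \cdot 6 = \frac{2523}{50}$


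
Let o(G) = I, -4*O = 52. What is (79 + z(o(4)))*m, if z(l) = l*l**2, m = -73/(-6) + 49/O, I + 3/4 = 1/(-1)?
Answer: 1029005/1664 ≈ 618.39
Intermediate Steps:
I = -7/4 (I = -3/4 + 1/(-1) = -3/4 + 1*(-1) = -3/4 - 1 = -7/4 ≈ -1.7500)
O = -13 (O = -1/4*52 = -13)
o(G) = -7/4
m = 655/78 (m = -73/(-6) + 49/(-13) = -73*(-1/6) + 49*(-1/13) = 73/6 - 49/13 = 655/78 ≈ 8.3974)
z(l) = l**3
(79 + z(o(4)))*m = (79 + (-7/4)**3)*(655/78) = (79 - 343/64)*(655/78) = (4713/64)*(655/78) = 1029005/1664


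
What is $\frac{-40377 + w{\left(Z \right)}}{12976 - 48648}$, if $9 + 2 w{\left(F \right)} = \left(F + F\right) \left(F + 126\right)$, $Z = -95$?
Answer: $\frac{12379}{10192} \approx 1.2146$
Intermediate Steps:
$w{\left(F \right)} = - \frac{9}{2} + F \left(126 + F\right)$ ($w{\left(F \right)} = - \frac{9}{2} + \frac{\left(F + F\right) \left(F + 126\right)}{2} = - \frac{9}{2} + \frac{2 F \left(126 + F\right)}{2} = - \frac{9}{2} + F \left(126 + F\right)$)
$\frac{-40377 + w{\left(Z \right)}}{12976 - 48648} = \frac{-40377 + \left(- \frac{9}{2} + \left(-95\right)^{2} + 126 \left(-95\right)\right)}{12976 - 48648} = \frac{-40377 - \frac{5899}{2}}{-35672} = \left(-40377 - \frac{5899}{2}\right) \left(- \frac{1}{35672}\right) = \left(- \frac{86653}{2}\right) \left(- \frac{1}{35672}\right) = \frac{12379}{10192}$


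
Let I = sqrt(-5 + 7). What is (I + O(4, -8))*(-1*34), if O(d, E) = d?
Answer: -136 - 34*sqrt(2) ≈ -184.08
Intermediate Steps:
I = sqrt(2) ≈ 1.4142
(I + O(4, -8))*(-1*34) = (sqrt(2) + 4)*(-1*34) = (4 + sqrt(2))*(-34) = -136 - 34*sqrt(2)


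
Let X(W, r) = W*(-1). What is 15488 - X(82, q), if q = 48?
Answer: 15570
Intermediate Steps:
X(W, r) = -W
15488 - X(82, q) = 15488 - (-1)*82 = 15488 - 1*(-82) = 15488 + 82 = 15570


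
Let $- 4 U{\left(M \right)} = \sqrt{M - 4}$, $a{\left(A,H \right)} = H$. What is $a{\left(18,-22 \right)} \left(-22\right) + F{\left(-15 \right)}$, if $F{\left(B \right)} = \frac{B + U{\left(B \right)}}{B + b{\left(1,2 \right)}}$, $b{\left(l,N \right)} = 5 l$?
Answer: $\frac{971}{2} + \frac{i \sqrt{19}}{40} \approx 485.5 + 0.10897 i$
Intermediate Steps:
$U{\left(M \right)} = - \frac{\sqrt{-4 + M}}{4}$ ($U{\left(M \right)} = - \frac{\sqrt{M - 4}}{4} = - \frac{\sqrt{-4 + M}}{4}$)
$F{\left(B \right)} = \frac{B - \frac{\sqrt{-4 + B}}{4}}{5 + B}$ ($F{\left(B \right)} = \frac{B - \frac{\sqrt{-4 + B}}{4}}{B + 5 \cdot 1} = \frac{B - \frac{\sqrt{-4 + B}}{4}}{B + 5} = \frac{B - \frac{\sqrt{-4 + B}}{4}}{5 + B}$)
$a{\left(18,-22 \right)} \left(-22\right) + F{\left(-15 \right)} = \left(-22\right) \left(-22\right) + \frac{-15 - \frac{\sqrt{-4 - 15}}{4}}{5 - 15} = 484 + \frac{-15 - \frac{\sqrt{-19}}{4}}{-10} = 484 - \frac{-15 - \frac{i \sqrt{19}}{4}}{10} = 484 + \left(\frac{3}{2} + \frac{i \sqrt{19}}{40}\right) = \frac{971}{2} + \frac{i \sqrt{19}}{40}$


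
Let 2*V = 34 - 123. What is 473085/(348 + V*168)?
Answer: -52565/792 ≈ -66.370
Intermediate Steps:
V = -89/2 (V = (34 - 123)/2 = (½)*(-89) = -89/2 ≈ -44.500)
473085/(348 + V*168) = 473085/(348 - 89/2*168) = 473085/(348 - 7476) = 473085/(-7128) = 473085*(-1/7128) = -52565/792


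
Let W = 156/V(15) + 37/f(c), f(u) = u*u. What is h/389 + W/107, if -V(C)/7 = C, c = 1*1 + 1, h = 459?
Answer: 7298663/5827220 ≈ 1.2525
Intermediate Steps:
c = 2 (c = 1 + 1 = 2)
V(C) = -7*C
f(u) = u²
W = 1087/140 (W = 156/((-7*15)) + 37/(2²) = 156/(-105) + 37/4 = 156*(-1/105) + 37*(¼) = -52/35 + 37/4 = 1087/140 ≈ 7.7643)
h/389 + W/107 = 459/389 + (1087/140)/107 = 459*(1/389) + (1087/140)*(1/107) = 459/389 + 1087/14980 = 7298663/5827220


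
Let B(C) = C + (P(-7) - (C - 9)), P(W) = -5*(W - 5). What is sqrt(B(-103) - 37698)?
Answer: 3*I*sqrt(4181) ≈ 193.98*I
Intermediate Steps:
P(W) = 25 - 5*W (P(W) = -5*(-5 + W) = 25 - 5*W)
B(C) = 69 (B(C) = C + ((25 - 5*(-7)) - (C - 9)) = C + ((25 + 35) - (-9 + C)) = C + (60 + (9 - C)) = C + (69 - C) = 69)
sqrt(B(-103) - 37698) = sqrt(69 - 37698) = sqrt(-37629) = 3*I*sqrt(4181)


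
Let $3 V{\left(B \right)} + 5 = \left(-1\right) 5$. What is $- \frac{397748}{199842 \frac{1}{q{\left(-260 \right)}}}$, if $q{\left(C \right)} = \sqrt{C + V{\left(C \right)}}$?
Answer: $- \frac{198874 i \sqrt{2370}}{299763} \approx - 32.298 i$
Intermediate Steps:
$V{\left(B \right)} = - \frac{10}{3}$ ($V{\left(B \right)} = - \frac{5}{3} + \frac{\left(-1\right) 5}{3} = - \frac{5}{3} + \frac{1}{3} \left(-5\right) = - \frac{5}{3} - \frac{5}{3} = - \frac{10}{3}$)
$q{\left(C \right)} = \sqrt{- \frac{10}{3} + C}$ ($q{\left(C \right)} = \sqrt{C - \frac{10}{3}} = \sqrt{- \frac{10}{3} + C}$)
$- \frac{397748}{199842 \frac{1}{q{\left(-260 \right)}}} = - \frac{397748}{199842 \frac{1}{\frac{1}{3} \sqrt{-30 + 9 \left(-260\right)}}} = - \frac{397748}{199842 \frac{1}{\frac{1}{3} \sqrt{-30 - 2340}}} = - \frac{397748}{199842 \frac{1}{\frac{1}{3} \sqrt{-2370}}} = - \frac{397748}{199842 \frac{1}{\frac{1}{3} i \sqrt{2370}}} = - \frac{397748}{199842 \left(- \frac{i \sqrt{2370}}{790}\right)} = - \frac{397748}{\left(- \frac{99921}{395}\right) i \sqrt{2370}} = - 397748 \frac{i \sqrt{2370}}{599526} = - \frac{198874 i \sqrt{2370}}{299763}$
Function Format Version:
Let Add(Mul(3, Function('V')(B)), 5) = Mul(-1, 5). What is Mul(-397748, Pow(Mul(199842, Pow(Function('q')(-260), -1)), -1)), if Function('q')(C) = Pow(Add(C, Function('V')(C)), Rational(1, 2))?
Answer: Mul(Rational(-198874, 299763), I, Pow(2370, Rational(1, 2))) ≈ Mul(-32.298, I)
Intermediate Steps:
Function('V')(B) = Rational(-10, 3) (Function('V')(B) = Add(Rational(-5, 3), Mul(Rational(1, 3), Mul(-1, 5))) = Add(Rational(-5, 3), Mul(Rational(1, 3), -5)) = Add(Rational(-5, 3), Rational(-5, 3)) = Rational(-10, 3))
Function('q')(C) = Pow(Add(Rational(-10, 3), C), Rational(1, 2)) (Function('q')(C) = Pow(Add(C, Rational(-10, 3)), Rational(1, 2)) = Pow(Add(Rational(-10, 3), C), Rational(1, 2)))
Mul(-397748, Pow(Mul(199842, Pow(Function('q')(-260), -1)), -1)) = Mul(-397748, Pow(Mul(199842, Pow(Mul(Rational(1, 3), Pow(Add(-30, Mul(9, -260)), Rational(1, 2))), -1)), -1)) = Mul(-397748, Pow(Mul(199842, Pow(Mul(Rational(1, 3), Pow(Add(-30, -2340), Rational(1, 2))), -1)), -1)) = Mul(-397748, Pow(Mul(199842, Pow(Mul(Rational(1, 3), Pow(-2370, Rational(1, 2))), -1)), -1)) = Mul(-397748, Pow(Mul(199842, Pow(Mul(Rational(1, 3), Mul(I, Pow(2370, Rational(1, 2)))), -1)), -1)) = Mul(-397748, Pow(Mul(199842, Pow(Mul(Rational(1, 3), I, Pow(2370, Rational(1, 2))), -1)), -1)) = Mul(-397748, Pow(Mul(199842, Mul(Rational(-1, 790), I, Pow(2370, Rational(1, 2)))), -1)) = Mul(-397748, Pow(Mul(Rational(-99921, 395), I, Pow(2370, Rational(1, 2))), -1)) = Mul(-397748, Mul(Rational(1, 599526), I, Pow(2370, Rational(1, 2)))) = Mul(Rational(-198874, 299763), I, Pow(2370, Rational(1, 2)))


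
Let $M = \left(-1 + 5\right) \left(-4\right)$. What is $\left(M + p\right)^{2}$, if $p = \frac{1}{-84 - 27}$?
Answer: $\frac{3157729}{12321} \approx 256.29$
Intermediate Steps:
$M = -16$ ($M = 4 \left(-4\right) = -16$)
$p = - \frac{1}{111}$ ($p = \frac{1}{-111} = - \frac{1}{111} \approx -0.009009$)
$\left(M + p\right)^{2} = \left(-16 - \frac{1}{111}\right)^{2} = \left(- \frac{1777}{111}\right)^{2} = \frac{3157729}{12321}$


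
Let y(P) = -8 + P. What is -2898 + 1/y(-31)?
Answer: -113023/39 ≈ -2898.0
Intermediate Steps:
-2898 + 1/y(-31) = -2898 + 1/(-8 - 31) = -2898 + 1/(-39) = -2898 - 1/39 = -113023/39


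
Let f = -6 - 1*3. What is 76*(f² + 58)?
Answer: 10564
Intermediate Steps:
f = -9 (f = -6 - 3 = -9)
76*(f² + 58) = 76*((-9)² + 58) = 76*(81 + 58) = 76*139 = 10564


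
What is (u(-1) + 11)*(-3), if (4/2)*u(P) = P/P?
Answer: -69/2 ≈ -34.500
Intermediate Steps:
u(P) = ½ (u(P) = (P/P)/2 = (½)*1 = ½)
(u(-1) + 11)*(-3) = (½ + 11)*(-3) = (23/2)*(-3) = -69/2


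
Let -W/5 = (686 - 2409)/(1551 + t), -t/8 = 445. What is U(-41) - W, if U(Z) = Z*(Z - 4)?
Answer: 3715220/2009 ≈ 1849.3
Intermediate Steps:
t = -3560 (t = -8*445 = -3560)
U(Z) = Z*(-4 + Z)
W = -8615/2009 (W = -5*(686 - 2409)/(1551 - 3560) = -(-8615)/(-2009) = -(-8615)*(-1)/2009 = -5*1723/2009 = -8615/2009 ≈ -4.2882)
U(-41) - W = -41*(-4 - 41) - 1*(-8615/2009) = -41*(-45) + 8615/2009 = 1845 + 8615/2009 = 3715220/2009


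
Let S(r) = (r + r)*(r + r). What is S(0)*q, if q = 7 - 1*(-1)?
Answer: 0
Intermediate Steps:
q = 8 (q = 7 + 1 = 8)
S(r) = 4*r² (S(r) = (2*r)*(2*r) = 4*r²)
S(0)*q = (4*0²)*8 = (4*0)*8 = 0*8 = 0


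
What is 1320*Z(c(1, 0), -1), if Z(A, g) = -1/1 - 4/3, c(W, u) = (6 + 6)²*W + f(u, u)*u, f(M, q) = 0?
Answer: -3080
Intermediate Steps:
c(W, u) = 144*W (c(W, u) = (6 + 6)²*W + 0*u = 12²*W + 0 = 144*W + 0 = 144*W)
Z(A, g) = -7/3 (Z(A, g) = -1*1 - 4*⅓ = -1 - 4/3 = -7/3)
1320*Z(c(1, 0), -1) = 1320*(-7/3) = -3080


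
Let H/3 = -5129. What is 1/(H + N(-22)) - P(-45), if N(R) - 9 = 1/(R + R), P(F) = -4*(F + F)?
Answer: -243587924/676633 ≈ -360.00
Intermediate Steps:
H = -15387 (H = 3*(-5129) = -15387)
P(F) = -8*F
N(R) = 9 + 1/(2*R) (N(R) = 9 + 1/(R + R) = 9 + 1/(2*R))
1/(H + N(-22)) - P(-45) = 1/(-15387 + (9 + (½)/(-22))) - (-8)*(-45) = 1/(-15387 + (9 + (½)*(-1/22))) - 1*360 = 1/(-15387 + (9 - 1/44)) - 360 = 1/(-15387 + 395/44) - 360 = 1/(-676633/44) - 360 = -44/676633 - 360 = -243587924/676633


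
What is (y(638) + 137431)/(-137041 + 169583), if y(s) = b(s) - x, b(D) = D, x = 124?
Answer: 137945/32542 ≈ 4.2390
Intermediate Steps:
y(s) = -124 + s (y(s) = s - 1*124 = s - 124 = -124 + s)
(y(638) + 137431)/(-137041 + 169583) = ((-124 + 638) + 137431)/(-137041 + 169583) = (514 + 137431)/32542 = 137945*(1/32542) = 137945/32542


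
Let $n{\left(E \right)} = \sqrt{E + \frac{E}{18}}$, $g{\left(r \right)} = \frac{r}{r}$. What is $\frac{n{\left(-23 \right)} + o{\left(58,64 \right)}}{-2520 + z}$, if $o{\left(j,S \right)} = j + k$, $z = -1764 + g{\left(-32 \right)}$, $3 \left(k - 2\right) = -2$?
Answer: $- \frac{178}{12849} - \frac{i \sqrt{874}}{25698} \approx -0.013853 - 0.0011504 i$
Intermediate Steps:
$k = \frac{4}{3}$ ($k = 2 + \frac{1}{3} \left(-2\right) = 2 - \frac{2}{3} = \frac{4}{3} \approx 1.3333$)
$g{\left(r \right)} = 1$
$z = -1763$ ($z = -1764 + 1 = -1763$)
$n{\left(E \right)} = \frac{\sqrt{38} \sqrt{E}}{6}$ ($n{\left(E \right)} = \sqrt{E + E \frac{1}{18}} = \sqrt{E + \frac{E}{18}} = \sqrt{\frac{19 E}{18}} = \frac{\sqrt{38} \sqrt{E}}{6}$)
$o{\left(j,S \right)} = \frac{4}{3} + j$ ($o{\left(j,S \right)} = j + \frac{4}{3} = \frac{4}{3} + j$)
$\frac{n{\left(-23 \right)} + o{\left(58,64 \right)}}{-2520 + z} = \frac{\frac{\sqrt{38} \sqrt{-23}}{6} + \left(\frac{4}{3} + 58\right)}{-2520 - 1763} = \frac{\frac{\sqrt{38} i \sqrt{23}}{6} + \frac{178}{3}}{-4283} = \left(\frac{i \sqrt{874}}{6} + \frac{178}{3}\right) \left(- \frac{1}{4283}\right) = \left(\frac{178}{3} + \frac{i \sqrt{874}}{6}\right) \left(- \frac{1}{4283}\right) = - \frac{178}{12849} - \frac{i \sqrt{874}}{25698}$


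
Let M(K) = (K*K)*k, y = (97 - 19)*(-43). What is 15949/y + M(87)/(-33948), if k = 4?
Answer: -17860621/3162822 ≈ -5.6470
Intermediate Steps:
y = -3354 (y = 78*(-43) = -3354)
M(K) = 4*K² (M(K) = (K*K)*4 = K²*4 = 4*K²)
15949/y + M(87)/(-33948) = 15949/(-3354) + (4*87²)/(-33948) = 15949*(-1/3354) + (4*7569)*(-1/33948) = -15949/3354 + 30276*(-1/33948) = -15949/3354 - 841/943 = -17860621/3162822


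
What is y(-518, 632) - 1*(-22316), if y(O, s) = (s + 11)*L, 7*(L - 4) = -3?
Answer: 172287/7 ≈ 24612.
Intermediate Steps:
L = 25/7 (L = 4 + (1/7)*(-3) = 4 - 3/7 = 25/7 ≈ 3.5714)
y(O, s) = 275/7 + 25*s/7 (y(O, s) = (s + 11)*(25/7) = (11 + s)*(25/7) = 275/7 + 25*s/7)
y(-518, 632) - 1*(-22316) = (275/7 + (25/7)*632) - 1*(-22316) = (275/7 + 15800/7) + 22316 = 16075/7 + 22316 = 172287/7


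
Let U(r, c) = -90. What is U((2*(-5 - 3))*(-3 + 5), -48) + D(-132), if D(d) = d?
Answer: -222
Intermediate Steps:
U((2*(-5 - 3))*(-3 + 5), -48) + D(-132) = -90 - 132 = -222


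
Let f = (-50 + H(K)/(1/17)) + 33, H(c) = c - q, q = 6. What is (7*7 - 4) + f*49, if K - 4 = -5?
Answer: -6619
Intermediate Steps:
K = -1 (K = 4 - 5 = -1)
H(c) = -6 + c (H(c) = c - 1*6 = c - 6 = -6 + c)
f = -136 (f = (-50 + (-6 - 1)/(1/17)) + 33 = (-50 - 7/1/17) + 33 = (-50 - 7*17) + 33 = (-50 - 119) + 33 = -169 + 33 = -136)
(7*7 - 4) + f*49 = (7*7 - 4) - 136*49 = (49 - 4) - 6664 = 45 - 6664 = -6619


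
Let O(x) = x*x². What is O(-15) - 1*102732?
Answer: -106107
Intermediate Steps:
O(x) = x³
O(-15) - 1*102732 = (-15)³ - 1*102732 = -3375 - 102732 = -106107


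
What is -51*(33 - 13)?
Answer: -1020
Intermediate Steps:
-51*(33 - 13) = -51*20 = -1020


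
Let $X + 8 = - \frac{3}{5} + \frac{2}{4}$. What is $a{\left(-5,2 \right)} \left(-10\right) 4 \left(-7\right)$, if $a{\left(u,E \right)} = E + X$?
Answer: $-1708$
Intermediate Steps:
$X = - \frac{81}{10}$ ($X = -8 + \left(- \frac{3}{5} + \frac{2}{4}\right) = -8 + \left(\left(-3\right) \frac{1}{5} + 2 \cdot \frac{1}{4}\right) = -8 + \left(- \frac{3}{5} + \frac{1}{2}\right) = -8 - \frac{1}{10} = - \frac{81}{10} \approx -8.1$)
$a{\left(u,E \right)} = - \frac{81}{10} + E$ ($a{\left(u,E \right)} = E - \frac{81}{10} = - \frac{81}{10} + E$)
$a{\left(-5,2 \right)} \left(-10\right) 4 \left(-7\right) = \left(- \frac{81}{10} + 2\right) \left(-10\right) 4 \left(-7\right) = - \frac{61 \left(\left(-40\right) \left(-7\right)\right)}{10} = \left(- \frac{61}{10}\right) 280 = -1708$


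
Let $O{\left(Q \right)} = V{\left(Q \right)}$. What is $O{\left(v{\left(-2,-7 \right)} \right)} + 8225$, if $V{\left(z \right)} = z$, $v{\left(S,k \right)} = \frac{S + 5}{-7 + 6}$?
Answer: $8222$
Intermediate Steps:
$v{\left(S,k \right)} = -5 - S$ ($v{\left(S,k \right)} = \frac{5 + S}{-1} = \left(5 + S\right) \left(-1\right) = -5 - S$)
$O{\left(Q \right)} = Q$
$O{\left(v{\left(-2,-7 \right)} \right)} + 8225 = \left(-5 - -2\right) + 8225 = \left(-5 + 2\right) + 8225 = -3 + 8225 = 8222$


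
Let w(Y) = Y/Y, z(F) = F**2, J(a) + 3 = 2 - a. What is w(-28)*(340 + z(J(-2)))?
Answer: 341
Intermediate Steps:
J(a) = -1 - a (J(a) = -3 + (2 - a) = -1 - a)
w(Y) = 1
w(-28)*(340 + z(J(-2))) = 1*(340 + (-1 - 1*(-2))**2) = 1*(340 + (-1 + 2)**2) = 1*(340 + 1**2) = 1*(340 + 1) = 1*341 = 341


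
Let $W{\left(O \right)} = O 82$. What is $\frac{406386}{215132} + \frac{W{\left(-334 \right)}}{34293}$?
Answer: $\frac{4022079941}{3688760838} \approx 1.0904$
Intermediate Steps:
$W{\left(O \right)} = 82 O$
$\frac{406386}{215132} + \frac{W{\left(-334 \right)}}{34293} = \frac{406386}{215132} + \frac{82 \left(-334\right)}{34293} = 406386 \cdot \frac{1}{215132} - \frac{27388}{34293} = \frac{203193}{107566} - \frac{27388}{34293} = \frac{4022079941}{3688760838}$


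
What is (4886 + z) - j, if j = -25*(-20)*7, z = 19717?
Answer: 21103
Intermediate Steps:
j = 3500 (j = 500*7 = 3500)
(4886 + z) - j = (4886 + 19717) - 1*3500 = 24603 - 3500 = 21103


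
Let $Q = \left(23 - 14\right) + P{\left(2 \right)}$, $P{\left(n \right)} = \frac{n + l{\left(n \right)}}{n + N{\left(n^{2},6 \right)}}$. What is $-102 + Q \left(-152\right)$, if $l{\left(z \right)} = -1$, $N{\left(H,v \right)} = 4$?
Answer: $- \frac{4486}{3} \approx -1495.3$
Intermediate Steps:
$P{\left(n \right)} = \frac{-1 + n}{4 + n}$ ($P{\left(n \right)} = \frac{n - 1}{n + 4} = \frac{-1 + n}{4 + n}$)
$Q = \frac{55}{6}$ ($Q = \left(23 - 14\right) + \frac{-1 + 2}{4 + 2} = \left(23 - 14\right) + \frac{1}{6} \cdot 1 = 9 + \frac{1}{6} \cdot 1 = 9 + \frac{1}{6} = \frac{55}{6} \approx 9.1667$)
$-102 + Q \left(-152\right) = -102 + \frac{55}{6} \left(-152\right) = -102 - \frac{4180}{3} = - \frac{4486}{3}$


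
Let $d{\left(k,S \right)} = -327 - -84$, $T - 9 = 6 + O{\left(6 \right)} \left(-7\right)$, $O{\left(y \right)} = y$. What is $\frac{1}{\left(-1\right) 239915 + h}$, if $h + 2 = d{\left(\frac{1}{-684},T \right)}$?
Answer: $- \frac{1}{240160} \approx -4.1639 \cdot 10^{-6}$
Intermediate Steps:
$T = -27$ ($T = 9 + \left(6 + 6 \left(-7\right)\right) = 9 + \left(6 - 42\right) = 9 - 36 = -27$)
$d{\left(k,S \right)} = -243$ ($d{\left(k,S \right)} = -327 + 84 = -243$)
$h = -245$ ($h = -2 - 243 = -245$)
$\frac{1}{\left(-1\right) 239915 + h} = \frac{1}{\left(-1\right) 239915 - 245} = \frac{1}{-239915 - 245} = \frac{1}{-240160} = - \frac{1}{240160}$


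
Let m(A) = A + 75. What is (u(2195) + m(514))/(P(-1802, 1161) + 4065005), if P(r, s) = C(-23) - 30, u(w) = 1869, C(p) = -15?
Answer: 1229/2032480 ≈ 0.00060468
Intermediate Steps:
m(A) = 75 + A
P(r, s) = -45 (P(r, s) = -15 - 30 = -45)
(u(2195) + m(514))/(P(-1802, 1161) + 4065005) = (1869 + (75 + 514))/(-45 + 4065005) = (1869 + 589)/4064960 = 2458*(1/4064960) = 1229/2032480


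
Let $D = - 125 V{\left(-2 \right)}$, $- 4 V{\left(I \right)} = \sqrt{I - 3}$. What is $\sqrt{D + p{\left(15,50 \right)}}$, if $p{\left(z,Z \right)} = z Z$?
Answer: $\frac{5 \sqrt{120 + 5 i \sqrt{5}}}{2} \approx 27.416 + 1.2744 i$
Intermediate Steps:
$p{\left(z,Z \right)} = Z z$
$V{\left(I \right)} = - \frac{\sqrt{-3 + I}}{4}$ ($V{\left(I \right)} = - \frac{\sqrt{I - 3}}{4} = - \frac{\sqrt{-3 + I}}{4}$)
$D = \frac{125 i \sqrt{5}}{4}$ ($D = - 125 \left(- \frac{\sqrt{-3 - 2}}{4}\right) = - 125 \left(- \frac{\sqrt{-5}}{4}\right) = - 125 \left(- \frac{i \sqrt{5}}{4}\right) = \frac{125 i \sqrt{5}}{4} \approx 69.877 i$)
$\sqrt{D + p{\left(15,50 \right)}} = \sqrt{\frac{125 i \sqrt{5}}{4} + 50 \cdot 15} = \sqrt{\frac{125 i \sqrt{5}}{4} + 750} = \sqrt{750 + \frac{125 i \sqrt{5}}{4}}$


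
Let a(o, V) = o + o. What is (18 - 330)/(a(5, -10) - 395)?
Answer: 312/385 ≈ 0.81039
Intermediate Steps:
a(o, V) = 2*o
(18 - 330)/(a(5, -10) - 395) = (18 - 330)/(2*5 - 395) = -312/(10 - 395) = -312/(-385) = -312*(-1/385) = 312/385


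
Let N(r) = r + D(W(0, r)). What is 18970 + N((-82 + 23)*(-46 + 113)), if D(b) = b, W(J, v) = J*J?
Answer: 15017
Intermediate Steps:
W(J, v) = J²
N(r) = r (N(r) = r + 0² = r + 0 = r)
18970 + N((-82 + 23)*(-46 + 113)) = 18970 + (-82 + 23)*(-46 + 113) = 18970 - 59*67 = 18970 - 3953 = 15017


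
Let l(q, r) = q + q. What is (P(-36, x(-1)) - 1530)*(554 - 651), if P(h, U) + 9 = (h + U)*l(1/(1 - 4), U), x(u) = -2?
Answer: 440477/3 ≈ 1.4683e+5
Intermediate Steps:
l(q, r) = 2*q
P(h, U) = -9 - 2*U/3 - 2*h/3 (P(h, U) = -9 + (h + U)*(2/(1 - 4)) = -9 + (U + h)*(2/(-3)) = -9 + (U + h)*(2*(-⅓)) = -9 + (U + h)*(-⅔) = -9 + (-2*U/3 - 2*h/3) = -9 - 2*U/3 - 2*h/3)
(P(-36, x(-1)) - 1530)*(554 - 651) = ((-9 - ⅔*(-2) - ⅔*(-36)) - 1530)*(554 - 651) = ((-9 + 4/3 + 24) - 1530)*(-97) = (49/3 - 1530)*(-97) = -4541/3*(-97) = 440477/3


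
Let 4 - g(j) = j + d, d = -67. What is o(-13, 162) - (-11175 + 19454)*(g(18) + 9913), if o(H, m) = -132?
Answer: -82508646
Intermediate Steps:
g(j) = 71 - j (g(j) = 4 - (j - 67) = 4 - (-67 + j) = 4 + (67 - j) = 71 - j)
o(-13, 162) - (-11175 + 19454)*(g(18) + 9913) = -132 - (-11175 + 19454)*((71 - 1*18) + 9913) = -132 - 8279*((71 - 18) + 9913) = -132 - 8279*(53 + 9913) = -132 - 8279*9966 = -132 - 1*82508514 = -132 - 82508514 = -82508646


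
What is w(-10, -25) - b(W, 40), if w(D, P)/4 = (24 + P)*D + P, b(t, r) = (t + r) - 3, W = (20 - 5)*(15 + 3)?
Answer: -367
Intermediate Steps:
W = 270 (W = 15*18 = 270)
b(t, r) = -3 + r + t (b(t, r) = (r + t) - 3 = -3 + r + t)
w(D, P) = 4*P + 4*D*(24 + P) (w(D, P) = 4*((24 + P)*D + P) = 4*(D*(24 + P) + P) = 4*(P + D*(24 + P)) = 4*P + 4*D*(24 + P))
w(-10, -25) - b(W, 40) = (4*(-25) + 96*(-10) + 4*(-10)*(-25)) - (-3 + 40 + 270) = (-100 - 960 + 1000) - 1*307 = -60 - 307 = -367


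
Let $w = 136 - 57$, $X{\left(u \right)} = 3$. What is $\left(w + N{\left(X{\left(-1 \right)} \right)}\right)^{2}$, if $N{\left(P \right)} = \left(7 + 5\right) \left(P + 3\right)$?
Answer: $22801$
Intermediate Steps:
$w = 79$
$N{\left(P \right)} = 36 + 12 P$ ($N{\left(P \right)} = 12 \left(3 + P\right) = 36 + 12 P$)
$\left(w + N{\left(X{\left(-1 \right)} \right)}\right)^{2} = \left(79 + \left(36 + 12 \cdot 3\right)\right)^{2} = \left(79 + \left(36 + 36\right)\right)^{2} = \left(79 + 72\right)^{2} = 151^{2} = 22801$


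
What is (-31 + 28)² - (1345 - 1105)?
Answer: -231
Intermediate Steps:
(-31 + 28)² - (1345 - 1105) = (-3)² - 1*240 = 9 - 240 = -231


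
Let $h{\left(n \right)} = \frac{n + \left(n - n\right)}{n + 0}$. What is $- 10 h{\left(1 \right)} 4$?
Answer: $-40$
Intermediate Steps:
$h{\left(n \right)} = 1$ ($h{\left(n \right)} = \frac{n + 0}{n} = \frac{n}{n} = 1$)
$- 10 h{\left(1 \right)} 4 = \left(-10\right) 1 \cdot 4 = \left(-10\right) 4 = -40$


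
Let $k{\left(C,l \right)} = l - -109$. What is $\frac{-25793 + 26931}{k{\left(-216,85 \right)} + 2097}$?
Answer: $\frac{1138}{2291} \approx 0.49673$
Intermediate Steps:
$k{\left(C,l \right)} = 109 + l$ ($k{\left(C,l \right)} = l + 109 = 109 + l$)
$\frac{-25793 + 26931}{k{\left(-216,85 \right)} + 2097} = \frac{-25793 + 26931}{\left(109 + 85\right) + 2097} = \frac{1138}{194 + 2097} = \frac{1138}{2291}$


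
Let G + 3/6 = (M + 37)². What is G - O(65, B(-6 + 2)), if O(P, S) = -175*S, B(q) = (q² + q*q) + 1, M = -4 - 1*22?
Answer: 11791/2 ≈ 5895.5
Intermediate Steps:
M = -26 (M = -4 - 22 = -26)
B(q) = 1 + 2*q² (B(q) = (q² + q²) + 1 = 2*q² + 1 = 1 + 2*q²)
G = 241/2 (G = -½ + (-26 + 37)² = -½ + 11² = -½ + 121 = 241/2 ≈ 120.50)
G - O(65, B(-6 + 2)) = 241/2 - (-175)*(1 + 2*(-6 + 2)²) = 241/2 - (-175)*(1 + 2*(-4)²) = 241/2 - (-175)*(1 + 2*16) = 241/2 - (-175)*(1 + 32) = 241/2 - (-175)*33 = 241/2 - 1*(-5775) = 241/2 + 5775 = 11791/2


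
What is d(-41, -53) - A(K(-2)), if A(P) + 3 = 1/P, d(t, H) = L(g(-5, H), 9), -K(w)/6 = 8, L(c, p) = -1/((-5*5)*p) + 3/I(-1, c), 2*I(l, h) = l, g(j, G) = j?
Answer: -10709/3600 ≈ -2.9747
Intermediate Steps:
I(l, h) = l/2
L(c, p) = -6 + 1/(25*p) (L(c, p) = -1/((-5*5)*p) + 3/(((½)*(-1))) = -1/((-25*p)) + 3/(-½) = -(-1)/(25*p) + 3*(-2) = 1/(25*p) - 6 = -6 + 1/(25*p))
K(w) = -48 (K(w) = -6*8 = -48)
d(t, H) = -1349/225 (d(t, H) = -6 + (1/25)/9 = -6 + (1/25)*(⅑) = -6 + 1/225 = -1349/225)
A(P) = -3 + 1/P
d(-41, -53) - A(K(-2)) = -1349/225 - (-3 + 1/(-48)) = -1349/225 - (-3 - 1/48) = -1349/225 - 1*(-145/48) = -1349/225 + 145/48 = -10709/3600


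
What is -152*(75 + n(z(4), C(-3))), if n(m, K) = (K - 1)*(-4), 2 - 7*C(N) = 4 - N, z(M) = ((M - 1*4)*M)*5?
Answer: -87096/7 ≈ -12442.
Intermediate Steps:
z(M) = 5*M*(-4 + M) (z(M) = ((M - 4)*M)*5 = ((-4 + M)*M)*5 = (M*(-4 + M))*5 = 5*M*(-4 + M))
C(N) = -2/7 + N/7 (C(N) = 2/7 - (4 - N)/7 = 2/7 + (-4/7 + N/7) = -2/7 + N/7)
n(m, K) = 4 - 4*K (n(m, K) = (-1 + K)*(-4) = 4 - 4*K)
-152*(75 + n(z(4), C(-3))) = -152*(75 + (4 - 4*(-2/7 + (⅐)*(-3)))) = -152*(75 + (4 - 4*(-2/7 - 3/7))) = -152*(75 + (4 - 4*(-5/7))) = -152*(75 + (4 + 20/7)) = -152*(75 + 48/7) = -152*573/7 = -87096/7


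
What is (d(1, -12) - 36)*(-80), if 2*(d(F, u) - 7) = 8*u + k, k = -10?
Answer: 6560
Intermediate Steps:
d(F, u) = 2 + 4*u (d(F, u) = 7 + (8*u - 10)/2 = 7 + (-10 + 8*u)/2 = 7 + (-5 + 4*u) = 2 + 4*u)
(d(1, -12) - 36)*(-80) = ((2 + 4*(-12)) - 36)*(-80) = ((2 - 48) - 36)*(-80) = (-46 - 36)*(-80) = -82*(-80) = 6560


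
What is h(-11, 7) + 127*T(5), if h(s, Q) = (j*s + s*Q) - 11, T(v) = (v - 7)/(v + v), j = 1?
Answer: -622/5 ≈ -124.40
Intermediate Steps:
T(v) = (-7 + v)/(2*v) (T(v) = (-7 + v)/((2*v)) = (-7 + v)*(1/(2*v)) = (-7 + v)/(2*v))
h(s, Q) = -11 + s + Q*s (h(s, Q) = (1*s + s*Q) - 11 = (s + Q*s) - 11 = -11 + s + Q*s)
h(-11, 7) + 127*T(5) = (-11 - 11 + 7*(-11)) + 127*((½)*(-7 + 5)/5) = (-11 - 11 - 77) + 127*((½)*(⅕)*(-2)) = -99 + 127*(-⅕) = -99 - 127/5 = -622/5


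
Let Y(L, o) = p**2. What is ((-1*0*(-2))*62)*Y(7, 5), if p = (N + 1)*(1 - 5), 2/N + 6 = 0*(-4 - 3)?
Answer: 0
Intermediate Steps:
N = -1/3 (N = 2/(-6 + 0*(-4 - 3)) = 2/(-6 + 0*(-7)) = 2/(-6 + 0) = 2/(-6) = 2*(-1/6) = -1/3 ≈ -0.33333)
p = -8/3 (p = (-1/3 + 1)*(1 - 5) = (2/3)*(-4) = -8/3 ≈ -2.6667)
Y(L, o) = 64/9 (Y(L, o) = (-8/3)**2 = 64/9)
((-1*0*(-2))*62)*Y(7, 5) = ((-1*0*(-2))*62)*(64/9) = ((0*(-2))*62)*(64/9) = (0*62)*(64/9) = 0*(64/9) = 0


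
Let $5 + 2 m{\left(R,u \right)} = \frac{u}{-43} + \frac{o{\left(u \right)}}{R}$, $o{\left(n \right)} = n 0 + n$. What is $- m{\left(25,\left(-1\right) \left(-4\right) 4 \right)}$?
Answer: $\frac{5087}{2150} \approx 2.366$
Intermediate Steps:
$o{\left(n \right)} = n$ ($o{\left(n \right)} = 0 + n = n$)
$m{\left(R,u \right)} = - \frac{5}{2} - \frac{u}{86} + \frac{u}{2 R}$ ($m{\left(R,u \right)} = - \frac{5}{2} + \frac{\frac{u}{-43} + \frac{u}{R}}{2} = - \frac{5}{2} + \frac{u \left(- \frac{1}{43}\right) + \frac{u}{R}}{2} = - \frac{5}{2} + \frac{- \frac{u}{43} + \frac{u}{R}}{2} = - \frac{5}{2} - \left(\frac{u}{86} - \frac{u}{2 R}\right) = - \frac{5}{2} - \frac{u}{86} + \frac{u}{2 R}$)
$- m{\left(25,\left(-1\right) \left(-4\right) 4 \right)} = - \frac{43 \left(-1\right) \left(-4\right) 4 - 25 \left(215 + \left(-1\right) \left(-4\right) 4\right)}{86 \cdot 25} = - \frac{43 \cdot 4 \cdot 4 - 25 \left(215 + 4 \cdot 4\right)}{86 \cdot 25} = - \frac{43 \cdot 16 - 25 \left(215 + 16\right)}{86 \cdot 25} = - \frac{688 - 25 \cdot 231}{86 \cdot 25} = - \frac{688 - 5775}{86 \cdot 25} = - \frac{-5087}{86 \cdot 25} = \left(-1\right) \left(- \frac{5087}{2150}\right) = \frac{5087}{2150}$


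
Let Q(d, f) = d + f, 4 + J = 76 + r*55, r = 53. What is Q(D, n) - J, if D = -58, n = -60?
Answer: -3105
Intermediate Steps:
J = 2987 (J = -4 + (76 + 53*55) = -4 + (76 + 2915) = -4 + 2991 = 2987)
Q(D, n) - J = (-58 - 60) - 1*2987 = -118 - 2987 = -3105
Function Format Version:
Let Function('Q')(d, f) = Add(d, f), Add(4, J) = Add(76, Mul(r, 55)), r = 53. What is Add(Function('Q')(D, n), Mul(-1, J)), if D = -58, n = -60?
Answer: -3105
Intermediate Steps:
J = 2987 (J = Add(-4, Add(76, Mul(53, 55))) = Add(-4, Add(76, 2915)) = Add(-4, 2991) = 2987)
Add(Function('Q')(D, n), Mul(-1, J)) = Add(Add(-58, -60), Mul(-1, 2987)) = Add(-118, -2987) = -3105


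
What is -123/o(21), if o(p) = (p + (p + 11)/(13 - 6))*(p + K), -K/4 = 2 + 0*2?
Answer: -861/2327 ≈ -0.37000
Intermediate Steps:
K = -8 (K = -4*(2 + 0*2) = -4*(2 + 0) = -4*2 = -8)
o(p) = (-8 + p)*(11/7 + 8*p/7) (o(p) = (p + (p + 11)/(13 - 6))*(p - 8) = (p + (11 + p)/7)*(-8 + p) = (p + (11 + p)*(1/7))*(-8 + p) = (p + (11/7 + p/7))*(-8 + p) = (11/7 + 8*p/7)*(-8 + p) = (-8 + p)*(11/7 + 8*p/7))
-123/o(21) = -123/(-88/7 - 53/7*21 + (8/7)*21**2) = -123/(-88/7 - 159 + (8/7)*441) = -123/(-88/7 - 159 + 504) = -123/2327/7 = -123*7/2327 = -861/2327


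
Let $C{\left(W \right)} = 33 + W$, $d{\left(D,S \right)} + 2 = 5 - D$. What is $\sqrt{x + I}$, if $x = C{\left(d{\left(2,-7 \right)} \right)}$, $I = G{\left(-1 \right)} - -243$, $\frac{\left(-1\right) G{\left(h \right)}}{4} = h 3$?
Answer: $17$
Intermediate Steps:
$G{\left(h \right)} = - 12 h$ ($G{\left(h \right)} = - 4 h 3 = - 4 \cdot 3 h = - 12 h$)
$d{\left(D,S \right)} = 3 - D$ ($d{\left(D,S \right)} = -2 - \left(-5 + D\right) = 3 - D$)
$I = 255$ ($I = \left(-12\right) \left(-1\right) - -243 = 12 + 243 = 255$)
$x = 34$ ($x = 33 + \left(3 - 2\right) = 33 + 1 = 34$)
$\sqrt{x + I} = \sqrt{34 + 255} = \sqrt{289} = 17$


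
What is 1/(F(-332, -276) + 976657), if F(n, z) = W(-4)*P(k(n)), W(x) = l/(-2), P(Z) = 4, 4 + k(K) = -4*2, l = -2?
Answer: 1/976661 ≈ 1.0239e-6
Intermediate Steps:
k(K) = -12 (k(K) = -4 - 4*2 = -4 - 8 = -12)
W(x) = 1 (W(x) = -2/(-2) = -2*(-½) = 1)
F(n, z) = 4 (F(n, z) = 1*4 = 4)
1/(F(-332, -276) + 976657) = 1/(4 + 976657) = 1/976661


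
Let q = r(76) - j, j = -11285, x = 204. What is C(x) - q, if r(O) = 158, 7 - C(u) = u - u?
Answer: -11436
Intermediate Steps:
C(u) = 7 (C(u) = 7 - (u - u) = 7 - 1*0 = 7 + 0 = 7)
q = 11443 (q = 158 - 1*(-11285) = 158 + 11285 = 11443)
C(x) - q = 7 - 1*11443 = 7 - 11443 = -11436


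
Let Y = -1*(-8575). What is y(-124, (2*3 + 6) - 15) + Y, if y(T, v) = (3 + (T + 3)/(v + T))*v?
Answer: 1087519/127 ≈ 8563.1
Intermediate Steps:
y(T, v) = v*(3 + (3 + T)/(T + v)) (y(T, v) = (3 + (3 + T)/(T + v))*v = v*(3 + (3 + T)/(T + v)))
Y = 8575
y(-124, (2*3 + 6) - 15) + Y = ((2*3 + 6) - 15)*(3 + 3*((2*3 + 6) - 15) + 4*(-124))/(-124 + ((2*3 + 6) - 15)) + 8575 = ((6 + 6) - 15)*(3 + 3*((6 + 6) - 15) - 496)/(-124 + ((6 + 6) - 15)) + 8575 = (12 - 15)*(3 + 3*(12 - 15) - 496)/(-124 + (12 - 15)) + 8575 = -3*(3 + 3*(-3) - 496)/(-124 - 3) + 8575 = -3*(3 - 9 - 496)/(-127) + 8575 = -3*(-1/127)*(-502) + 8575 = -1506/127 + 8575 = 1087519/127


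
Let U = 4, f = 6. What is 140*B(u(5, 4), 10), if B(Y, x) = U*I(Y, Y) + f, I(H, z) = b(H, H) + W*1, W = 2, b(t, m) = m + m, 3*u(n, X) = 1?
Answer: 7000/3 ≈ 2333.3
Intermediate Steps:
u(n, X) = 1/3 (u(n, X) = (1/3)*1 = 1/3)
b(t, m) = 2*m
I(H, z) = 2 + 2*H (I(H, z) = 2*H + 2*1 = 2*H + 2 = 2 + 2*H)
B(Y, x) = 14 + 8*Y (B(Y, x) = 4*(2 + 2*Y) + 6 = (8 + 8*Y) + 6 = 14 + 8*Y)
140*B(u(5, 4), 10) = 140*(14 + 8*(1/3)) = 140*(14 + 8/3) = 140*(50/3) = 7000/3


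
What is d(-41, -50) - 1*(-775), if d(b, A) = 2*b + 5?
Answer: 698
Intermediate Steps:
d(b, A) = 5 + 2*b
d(-41, -50) - 1*(-775) = (5 + 2*(-41)) - 1*(-775) = (5 - 82) + 775 = -77 + 775 = 698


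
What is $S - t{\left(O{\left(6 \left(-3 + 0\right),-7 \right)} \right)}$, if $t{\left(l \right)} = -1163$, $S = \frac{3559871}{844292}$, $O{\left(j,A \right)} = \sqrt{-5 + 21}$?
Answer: $\frac{985471467}{844292} \approx 1167.2$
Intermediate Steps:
$O{\left(j,A \right)} = 4$ ($O{\left(j,A \right)} = \sqrt{16} = 4$)
$S = \frac{3559871}{844292}$ ($S = 3559871 \cdot \frac{1}{844292} = \frac{3559871}{844292} \approx 4.2164$)
$S - t{\left(O{\left(6 \left(-3 + 0\right),-7 \right)} \right)} = \frac{3559871}{844292} - -1163 = \frac{3559871}{844292} + 1163 = \frac{985471467}{844292}$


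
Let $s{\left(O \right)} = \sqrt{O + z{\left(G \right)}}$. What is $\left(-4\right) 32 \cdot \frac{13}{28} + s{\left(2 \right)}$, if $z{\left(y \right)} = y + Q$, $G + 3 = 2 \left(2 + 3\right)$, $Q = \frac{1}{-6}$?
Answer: $- \frac{416}{7} + \frac{\sqrt{318}}{6} \approx -56.456$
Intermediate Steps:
$Q = - \frac{1}{6} \approx -0.16667$
$G = 7$ ($G = -3 + 2 \left(2 + 3\right) = -3 + 2 \cdot 5 = -3 + 10 = 7$)
$z{\left(y \right)} = - \frac{1}{6} + y$ ($z{\left(y \right)} = y - \frac{1}{6} = - \frac{1}{6} + y$)
$s{\left(O \right)} = \sqrt{\frac{41}{6} + O}$ ($s{\left(O \right)} = \sqrt{O + \left(- \frac{1}{6} + 7\right)} = \sqrt{O + \frac{41}{6}} = \sqrt{\frac{41}{6} + O}$)
$\left(-4\right) 32 \cdot \frac{13}{28} + s{\left(2 \right)} = \left(-4\right) 32 \cdot \frac{13}{28} + \frac{\sqrt{246 + 36 \cdot 2}}{6} = - 128 \cdot 13 \cdot \frac{1}{28} + \frac{\sqrt{246 + 72}}{6} = \left(-128\right) \frac{13}{28} + \frac{\sqrt{318}}{6} = - \frac{416}{7} + \frac{\sqrt{318}}{6}$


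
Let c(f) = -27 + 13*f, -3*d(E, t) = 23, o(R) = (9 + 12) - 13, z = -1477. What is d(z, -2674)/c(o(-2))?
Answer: -23/231 ≈ -0.099567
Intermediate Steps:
o(R) = 8 (o(R) = 21 - 13 = 8)
d(E, t) = -23/3 (d(E, t) = -1/3*23 = -23/3)
d(z, -2674)/c(o(-2)) = -23/(3*(-27 + 13*8)) = -23/(3*(-27 + 104)) = -23/3/77 = -23/3*1/77 = -23/231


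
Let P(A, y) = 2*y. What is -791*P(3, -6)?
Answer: 9492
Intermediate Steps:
-791*P(3, -6) = -1582*(-6) = -791*(-12) = 9492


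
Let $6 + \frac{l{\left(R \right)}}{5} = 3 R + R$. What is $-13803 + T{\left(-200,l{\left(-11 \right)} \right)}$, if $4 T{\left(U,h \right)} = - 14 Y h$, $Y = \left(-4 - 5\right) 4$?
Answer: $-45303$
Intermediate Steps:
$Y = -36$ ($Y = \left(-9\right) 4 = -36$)
$l{\left(R \right)} = -30 + 20 R$ ($l{\left(R \right)} = -30 + 5 \left(3 R + R\right) = -30 + 5 \cdot 4 R = -30 + 20 R$)
$T{\left(U,h \right)} = 126 h$ ($T{\left(U,h \right)} = \frac{\left(-14\right) \left(-36\right) h}{4} = \frac{504 h}{4} = 126 h$)
$-13803 + T{\left(-200,l{\left(-11 \right)} \right)} = -13803 + 126 \left(-30 + 20 \left(-11\right)\right) = -13803 + 126 \left(-30 - 220\right) = -13803 + 126 \left(-250\right) = -13803 - 31500 = -45303$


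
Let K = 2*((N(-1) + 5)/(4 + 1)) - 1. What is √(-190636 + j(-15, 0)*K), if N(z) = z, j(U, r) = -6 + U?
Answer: I*√4766215/5 ≈ 436.63*I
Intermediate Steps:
K = ⅗ (K = 2*((-1 + 5)/(4 + 1)) - 1 = 2*(4/5) - 1 = 2*(4*(⅕)) - 1 = 2*(⅘) - 1 = 8/5 - 1 = ⅗ ≈ 0.60000)
√(-190636 + j(-15, 0)*K) = √(-190636 + (-6 - 15)*(⅗)) = √(-190636 - 21*⅗) = √(-190636 - 63/5) = √(-953243/5) = I*√4766215/5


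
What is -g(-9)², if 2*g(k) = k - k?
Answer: 0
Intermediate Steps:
g(k) = 0 (g(k) = (k - k)/2 = (½)*0 = 0)
-g(-9)² = -1*0² = -1*0 = 0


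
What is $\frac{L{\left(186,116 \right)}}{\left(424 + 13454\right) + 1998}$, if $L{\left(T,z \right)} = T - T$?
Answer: $0$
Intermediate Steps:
$L{\left(T,z \right)} = 0$
$\frac{L{\left(186,116 \right)}}{\left(424 + 13454\right) + 1998} = \frac{0}{\left(424 + 13454\right) + 1998} = \frac{0}{13878 + 1998} = \frac{0}{15876} = 0 \cdot \frac{1}{15876} = 0$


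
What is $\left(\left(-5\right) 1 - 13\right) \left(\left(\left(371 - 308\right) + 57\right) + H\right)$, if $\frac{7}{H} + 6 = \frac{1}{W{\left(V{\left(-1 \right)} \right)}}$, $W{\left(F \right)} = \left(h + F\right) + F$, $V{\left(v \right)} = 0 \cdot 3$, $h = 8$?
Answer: $- \frac{100512}{47} \approx -2138.6$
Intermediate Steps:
$V{\left(v \right)} = 0$
$W{\left(F \right)} = 8 + 2 F$ ($W{\left(F \right)} = \left(8 + F\right) + F = 8 + 2 F$)
$H = - \frac{56}{47}$ ($H = \frac{7}{-6 + \frac{1}{8 + 2 \cdot 0}} = \frac{7}{-6 + \frac{1}{8 + 0}} = \frac{7}{-6 + \frac{1}{8}} = \frac{7}{- \frac{47}{8}} = 7 \left(- \frac{8}{47}\right) = - \frac{56}{47} \approx -1.1915$)
$\left(\left(-5\right) 1 - 13\right) \left(\left(\left(371 - 308\right) + 57\right) + H\right) = \left(\left(-5\right) 1 - 13\right) \left(\left(\left(371 - 308\right) + 57\right) - \frac{56}{47}\right) = \left(-5 - 13\right) \left(\left(63 + 57\right) - \frac{56}{47}\right) = - 18 \left(120 - \frac{56}{47}\right) = \left(-18\right) \frac{5584}{47} = - \frac{100512}{47}$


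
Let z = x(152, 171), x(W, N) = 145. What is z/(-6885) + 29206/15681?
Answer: 13253971/7197579 ≈ 1.8414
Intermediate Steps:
z = 145
z/(-6885) + 29206/15681 = 145/(-6885) + 29206/15681 = 145*(-1/6885) + 29206*(1/15681) = -29/1377 + 29206/15681 = 13253971/7197579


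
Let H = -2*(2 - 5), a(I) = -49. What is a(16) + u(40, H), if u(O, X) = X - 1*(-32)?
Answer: -11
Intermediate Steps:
H = 6 (H = -2*(-3) = 6)
u(O, X) = 32 + X (u(O, X) = X + 32 = 32 + X)
a(16) + u(40, H) = -49 + (32 + 6) = -49 + 38 = -11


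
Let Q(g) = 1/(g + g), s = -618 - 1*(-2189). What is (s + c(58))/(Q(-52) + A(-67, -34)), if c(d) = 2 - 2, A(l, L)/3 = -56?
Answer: -163384/17473 ≈ -9.3506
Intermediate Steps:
A(l, L) = -168 (A(l, L) = 3*(-56) = -168)
c(d) = 0
s = 1571 (s = -618 + 2189 = 1571)
Q(g) = 1/(2*g)
(s + c(58))/(Q(-52) + A(-67, -34)) = (1571 + 0)/((½)/(-52) - 168) = 1571/((½)*(-1/52) - 168) = 1571/(-1/104 - 168) = 1571/(-17473/104) = 1571*(-104/17473) = -163384/17473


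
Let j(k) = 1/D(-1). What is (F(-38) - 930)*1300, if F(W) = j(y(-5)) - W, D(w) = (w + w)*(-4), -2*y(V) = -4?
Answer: -2318875/2 ≈ -1.1594e+6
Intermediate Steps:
y(V) = 2 (y(V) = -1/2*(-4) = 2)
D(w) = -8*w (D(w) = (2*w)*(-4) = -8*w)
j(k) = 1/8 (j(k) = 1/(-8*(-1)) = 1/8)
F(W) = 1/8 - W
(F(-38) - 930)*1300 = ((1/8 - 1*(-38)) - 930)*1300 = ((1/8 + 38) - 930)*1300 = (305/8 - 930)*1300 = -7135/8*1300 = -2318875/2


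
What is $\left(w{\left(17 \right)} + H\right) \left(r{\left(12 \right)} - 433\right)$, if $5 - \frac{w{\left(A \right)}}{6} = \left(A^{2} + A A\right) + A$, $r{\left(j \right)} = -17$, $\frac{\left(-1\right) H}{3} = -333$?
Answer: $1143450$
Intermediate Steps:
$H = 999$ ($H = \left(-3\right) \left(-333\right) = 999$)
$w{\left(A \right)} = 30 - 12 A^{2} - 6 A$ ($w{\left(A \right)} = 30 - 6 \left(\left(A^{2} + A A\right) + A\right) = 30 - 6 \left(\left(A^{2} + A^{2}\right) + A\right) = 30 - 6 \left(2 A^{2} + A\right) = 30 - 6 \left(A + 2 A^{2}\right) = 30 - \left(6 A + 12 A^{2}\right) = 30 - 12 A^{2} - 6 A$)
$\left(w{\left(17 \right)} + H\right) \left(r{\left(12 \right)} - 433\right) = \left(\left(30 - 12 \cdot 17^{2} - 102\right) + 999\right) \left(-17 - 433\right) = \left(\left(30 - 3468 - 102\right) + 999\right) \left(-450\right) = \left(-3540 + 999\right) \left(-450\right) = \left(-2541\right) \left(-450\right) = 1143450$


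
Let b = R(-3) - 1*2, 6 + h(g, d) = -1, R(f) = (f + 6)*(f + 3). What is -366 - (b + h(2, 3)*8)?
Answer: -308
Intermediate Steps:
R(f) = (3 + f)*(6 + f) (R(f) = (6 + f)*(3 + f) = (3 + f)*(6 + f))
h(g, d) = -7 (h(g, d) = -6 - 1 = -7)
b = -2 (b = (18 + (-3)**2 + 9*(-3)) - 1*2 = (18 + 9 - 27) - 2 = 0 - 2 = -2)
-366 - (b + h(2, 3)*8) = -366 - (-2 - 7*8) = -366 - (-2 - 56) = -366 - 1*(-58) = -366 + 58 = -308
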